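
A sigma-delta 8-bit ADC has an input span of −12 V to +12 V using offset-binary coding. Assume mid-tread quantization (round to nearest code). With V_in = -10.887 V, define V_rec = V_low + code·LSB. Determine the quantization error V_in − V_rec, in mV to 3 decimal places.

One LSB is 24 V / 256 = 93.750 mV.
(-10.887 − (−12))/0.09375 = 11.8720; round gives code 12.
Reconstructed: -10.875 V.
Difference: -0.012 V → -12.000 mV.

-12.000 mV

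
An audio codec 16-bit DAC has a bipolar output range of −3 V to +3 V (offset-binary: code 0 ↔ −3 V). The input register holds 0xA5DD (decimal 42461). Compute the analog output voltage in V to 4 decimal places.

LSB = 6 V / 2^16 = 91.55 µV.
Code 0xA5DD = 42461 decimal.
V_out = (−3) + 42461 × 9.15527e-05 V = 0.887421 V.

0.8874 V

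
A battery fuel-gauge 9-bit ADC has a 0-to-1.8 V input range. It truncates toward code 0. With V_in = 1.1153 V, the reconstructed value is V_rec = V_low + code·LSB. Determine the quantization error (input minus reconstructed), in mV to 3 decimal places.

0.847 mV

LSB = 1.8/2^9 = 3.516 mV.
(V_in − V_low)/LSB = (1.1153 − 0)/0.00351563 = 317.2409 → code 317 (floor).
Reconstructed: 1.1144531 V.
V_in − V_rec = 0.000846875 V = 0.847 mV.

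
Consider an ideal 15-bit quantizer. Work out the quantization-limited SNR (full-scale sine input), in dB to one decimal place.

SNR ≈ 6.02·N + 1.76 dB = 6.02·15 + 1.76 = 92.06 dB.

92.1 dB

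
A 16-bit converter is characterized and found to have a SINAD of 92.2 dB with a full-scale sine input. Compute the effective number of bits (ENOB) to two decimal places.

ENOB = (SINAD − 1.76) / 6.02 = (92.2 − 1.76)/6.02 = 15.023.

15.02 bits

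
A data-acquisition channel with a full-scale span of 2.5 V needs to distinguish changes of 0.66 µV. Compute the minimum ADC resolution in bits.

Number of steps required ≥ 2.5 V / 0.66 µV = 3787878.79.
Need 2^N ≥ 3787878.79; 2^21 = 2097152, 2^22 = 4194304.
Minimum N = 22.

22 bits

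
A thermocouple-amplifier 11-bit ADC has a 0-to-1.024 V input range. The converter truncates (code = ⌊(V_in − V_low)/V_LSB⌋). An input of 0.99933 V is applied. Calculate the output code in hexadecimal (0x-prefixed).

code 0x7CE (decimal 1998)

LSB = 1.024 V / 2048 = 0.500 mV.
(0.99933 − 0) / 0.0005 = 1998.660 LSBs.
So the output code is 1998.
In hexadecimal (0x-prefixed): 0x7CE.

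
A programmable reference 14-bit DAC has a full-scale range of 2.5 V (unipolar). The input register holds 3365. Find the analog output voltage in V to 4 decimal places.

0.5135 V

LSB = 2.5 V / 2^14 = 152.59 µV.
V_out = 0 + 3365 × 0.000152588 V = 0.513458 V.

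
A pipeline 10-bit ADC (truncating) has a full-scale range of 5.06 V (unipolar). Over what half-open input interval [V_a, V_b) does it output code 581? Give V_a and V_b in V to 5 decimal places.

LSB = 5.06/2^10 = 4.941 mV.
V_a = V_low + 581·LSB = 2.87096 V; V_b = V_low + 582·LSB = 2.8759 V.

[2.87096 V, 2.87590 V)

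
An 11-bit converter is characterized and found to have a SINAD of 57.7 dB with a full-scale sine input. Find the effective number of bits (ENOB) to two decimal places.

9.29 bits

ENOB = (SINAD − 1.76) / 6.02 = (57.7 − 1.76)/6.02 = 9.292.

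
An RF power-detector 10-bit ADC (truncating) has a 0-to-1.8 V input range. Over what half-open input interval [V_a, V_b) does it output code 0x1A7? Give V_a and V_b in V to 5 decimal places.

LSB = 1.8/2^10 = 1.758 mV.
Code 0x1A7 = 423 decimal.
V_a = V_low + 423·LSB = 0.743555 V; V_b = V_low + 424·LSB = 0.745313 V.

[0.74355 V, 0.74531 V)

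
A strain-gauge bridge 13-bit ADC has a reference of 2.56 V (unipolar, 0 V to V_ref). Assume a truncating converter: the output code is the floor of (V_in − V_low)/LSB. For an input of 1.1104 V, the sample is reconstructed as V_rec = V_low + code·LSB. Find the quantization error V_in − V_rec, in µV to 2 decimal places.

LSB = 2.56/2^13 = 312.50 µV.
Scaled input = 3553.2800 LSBs, so code = 3553.
Reconstructed: 1.1103125 V.
Error = 1.1104 − 1.1103125 = 8.75e-05 V = 87.50 µV.

87.50 µV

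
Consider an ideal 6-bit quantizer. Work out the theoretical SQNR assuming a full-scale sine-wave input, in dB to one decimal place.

SNR ≈ 6.02·N + 1.76 dB = 6.02·6 + 1.76 = 37.88 dB.

37.9 dB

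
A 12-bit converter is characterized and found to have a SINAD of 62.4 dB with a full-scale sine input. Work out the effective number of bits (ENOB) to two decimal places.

ENOB = (SINAD − 1.76) / 6.02 = (62.4 − 1.76)/6.02 = 10.073.

10.07 bits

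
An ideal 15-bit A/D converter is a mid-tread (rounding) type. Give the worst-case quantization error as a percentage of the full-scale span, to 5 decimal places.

0.00153 %

Rounding → worst-case error = ½ LSB = V_FS/2^16, so 100/65536 = 0.00152588 % of full scale.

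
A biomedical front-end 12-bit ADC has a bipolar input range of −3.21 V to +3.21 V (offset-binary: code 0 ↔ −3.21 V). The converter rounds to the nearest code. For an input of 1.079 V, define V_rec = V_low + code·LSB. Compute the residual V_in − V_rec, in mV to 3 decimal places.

LSB = 6.42/2^12 = 1.567 mV.
(V_in − V_low)/LSB = (1.079 − (−3.21))/0.00156738 = 2736.4087 → code 2736 (round).
Reconstructed: 1.0783594 V.
V_in − V_rec = 0.000640625 V = 0.641 mV.

0.641 mV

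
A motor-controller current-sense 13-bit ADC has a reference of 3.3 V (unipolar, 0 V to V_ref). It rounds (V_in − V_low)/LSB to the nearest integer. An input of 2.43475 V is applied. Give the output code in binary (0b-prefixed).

code 0b1011110011100 (decimal 6044)

Full-scale span = 3.3 V; LSB = 3.3/2^13 = 402.83 µV.
(V_in − V_low)/LSB = (2.43475 − 0) / 0.000402832 = 6044.082.
So the output code is 6044.
In binary (0b-prefixed): 0b1011110011100.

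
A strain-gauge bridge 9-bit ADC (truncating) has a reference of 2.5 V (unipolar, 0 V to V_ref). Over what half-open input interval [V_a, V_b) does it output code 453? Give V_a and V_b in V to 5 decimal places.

[2.21191 V, 2.21680 V)

LSB = 2.5/2^9 = 4.883 mV.
V_a = V_low + 453·LSB = 2.21191 V; V_b = V_low + 454·LSB = 2.2168 V.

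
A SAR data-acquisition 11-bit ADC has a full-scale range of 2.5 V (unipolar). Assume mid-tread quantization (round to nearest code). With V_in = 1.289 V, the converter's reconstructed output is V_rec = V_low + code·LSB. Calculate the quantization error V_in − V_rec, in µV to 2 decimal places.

-62.50 µV

LSB = 2.5/2^11 = 1.221 mV.
(V_in − V_low)/LSB = (1.289 − 0)/0.0012207 = 1055.9488 → code 1056 (round).
Code 1056 maps back to 0 + 1056×0.0012207 V = 1.2890625 V.
Error = 1.289 − 1.2890625 = -6.25e-05 V = -62.50 µV.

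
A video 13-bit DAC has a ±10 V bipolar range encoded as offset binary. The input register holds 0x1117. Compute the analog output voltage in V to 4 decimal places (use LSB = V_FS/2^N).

0.6812 V

LSB = 20 V / 2^13 = 2.441 mV.
Code 0x1117 = 4375 decimal.
V_out = (−10) + 4375 × 0.00244141 V = 0.681152 V.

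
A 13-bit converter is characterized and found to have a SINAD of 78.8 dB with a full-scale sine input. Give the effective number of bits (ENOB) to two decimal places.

12.80 bits

ENOB = (SINAD − 1.76) / 6.02 = (78.8 − 1.76)/6.02 = 12.797.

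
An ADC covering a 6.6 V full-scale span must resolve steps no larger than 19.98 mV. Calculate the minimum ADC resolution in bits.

Number of steps required ≥ 6.6 V / 19.98 mV = 330.33.
Need 2^N ≥ 330.33; 2^8 = 256, 2^9 = 512.
Minimum N = 9.

9 bits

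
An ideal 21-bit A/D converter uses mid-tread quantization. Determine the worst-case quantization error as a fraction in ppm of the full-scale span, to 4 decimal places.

0.2384 ppm

Rounding → worst-case error = ½ LSB = V_FS/2^22, so 1e+06/4194304 = 0.238419 ppm of full scale.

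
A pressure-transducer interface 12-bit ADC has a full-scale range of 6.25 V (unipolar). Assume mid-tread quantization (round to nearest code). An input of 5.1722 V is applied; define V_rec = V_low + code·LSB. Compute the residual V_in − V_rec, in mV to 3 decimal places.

-0.529 mV

LSB = 6.25/2^12 = 1.526 mV.
(V_in − V_low)/LSB = (5.1722 − 0)/0.00152588 = 3389.6530 → code 3390 (round).
V_rec = 0 + 3390·0.00152588 = 5.1727295 V.
V_in − V_rec = -0.000529492 V = -0.529 mV.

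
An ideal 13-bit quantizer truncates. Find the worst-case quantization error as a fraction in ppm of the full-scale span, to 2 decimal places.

122.07 ppm

Truncating → worst-case error = 1 LSB = V_FS/2^13, so 1e+06/8192 = 122.07 ppm of full scale.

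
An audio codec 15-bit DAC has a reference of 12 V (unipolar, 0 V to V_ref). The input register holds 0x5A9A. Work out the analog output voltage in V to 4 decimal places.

8.4939 V

LSB = 12 V / 2^15 = 366.21 µV.
Code 0x5A9A = 23194 decimal.
V_out = 0 + 23194 × 0.000366211 V = 8.4939 V.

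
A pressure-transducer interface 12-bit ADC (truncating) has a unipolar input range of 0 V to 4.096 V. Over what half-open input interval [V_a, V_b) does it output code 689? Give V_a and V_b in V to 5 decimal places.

LSB = 4.096/2^12 = 1.000 mV.
V_a = V_low + 689·LSB = 0.689 V; V_b = V_low + 690·LSB = 0.69 V.

[0.68900 V, 0.69000 V)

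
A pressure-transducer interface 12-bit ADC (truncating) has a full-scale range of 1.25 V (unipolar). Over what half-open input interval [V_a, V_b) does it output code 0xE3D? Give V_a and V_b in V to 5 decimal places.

LSB = 1.25/2^12 = 305.18 µV.
Code 0xE3D = 3645 decimal.
V_a = V_low + 3645·LSB = 1.11237 V; V_b = V_low + 3646·LSB = 1.11267 V.

[1.11237 V, 1.11267 V)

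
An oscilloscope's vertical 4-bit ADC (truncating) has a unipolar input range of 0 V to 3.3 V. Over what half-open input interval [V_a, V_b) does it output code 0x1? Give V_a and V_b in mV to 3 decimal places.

LSB = 3.3/2^4 = 206.250 mV.
Code 0x1 = 1 decimal.
V_a = V_low + 1·LSB = 0.20625 V; V_b = V_low + 2·LSB = 0.4125 V.

[206.250 mV, 412.500 mV)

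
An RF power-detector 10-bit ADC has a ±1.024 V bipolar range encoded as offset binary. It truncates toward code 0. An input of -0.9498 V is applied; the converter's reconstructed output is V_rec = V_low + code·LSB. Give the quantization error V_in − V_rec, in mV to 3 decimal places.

Step size: 2.048 V ÷ 2^10 = 2.000 mV.
Scaled input = 37.1000 LSBs, so code = 37.
V_rec = (−1.024) + 37·0.002 = -0.95 V.
Error = -0.9498 − (−0.95) = 0.0002 V = 0.200 mV.

0.200 mV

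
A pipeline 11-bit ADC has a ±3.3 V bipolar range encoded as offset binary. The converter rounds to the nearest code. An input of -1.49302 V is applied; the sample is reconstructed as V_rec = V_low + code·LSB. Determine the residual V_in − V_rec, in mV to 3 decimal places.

-0.930 mV

Step size: 6.6 V ÷ 2^11 = 3.223 mV.
(-1.49302 − (−3.3))/0.00322266 = 560.7114; round gives code 561.
Reconstructed: -1.4920898 V.
Error = -1.49302 − (−1.4920898) = -0.000930156 V = -0.930 mV.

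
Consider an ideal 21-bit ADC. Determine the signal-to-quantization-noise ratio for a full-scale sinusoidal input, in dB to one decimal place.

128.2 dB

SNR ≈ 6.02·N + 1.76 dB = 6.02·21 + 1.76 = 128.18 dB.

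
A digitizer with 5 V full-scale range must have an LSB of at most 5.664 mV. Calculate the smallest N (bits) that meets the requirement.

10 bits

Number of steps required ≥ 5 V / 5.664 mV = 882.77.
Need 2^N ≥ 882.77; 2^9 = 512, 2^10 = 1024.
Minimum N = 10.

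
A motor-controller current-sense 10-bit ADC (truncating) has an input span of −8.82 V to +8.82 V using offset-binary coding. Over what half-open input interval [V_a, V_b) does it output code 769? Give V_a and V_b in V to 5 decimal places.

LSB = 17.64/2^10 = 17.227 mV.
V_a = V_low + 769·LSB = 4.42723 V; V_b = V_low + 770·LSB = 4.44445 V.

[4.42723 V, 4.44445 V)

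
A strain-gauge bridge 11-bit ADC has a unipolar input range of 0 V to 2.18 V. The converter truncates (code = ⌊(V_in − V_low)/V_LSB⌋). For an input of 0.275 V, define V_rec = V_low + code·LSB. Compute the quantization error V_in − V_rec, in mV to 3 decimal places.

Step size: 2.18 V ÷ 2^11 = 1.064 mV.
(0.275 − 0)/0.00106445 = 258.3486; ⌊·⌋ gives code 258.
Reconstructed: 0.27462891 V.
Error = 0.275 − 0.27462891 = 0.000371094 V = 0.371 mV.

0.371 mV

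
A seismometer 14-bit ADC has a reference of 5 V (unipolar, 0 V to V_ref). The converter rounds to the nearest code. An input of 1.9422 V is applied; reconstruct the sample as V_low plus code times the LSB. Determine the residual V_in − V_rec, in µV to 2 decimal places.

61.33 µV

Step size: 5 V ÷ 2^14 = 305.18 µV.
(1.9422 − 0)/0.000305176 = 6364.2010; round gives code 6364.
Code 6364 maps back to 0 + 6364×0.000305176 V = 1.9421387 V.
Error = 1.9422 − 1.9421387 = 6.13281e-05 V = 61.33 µV.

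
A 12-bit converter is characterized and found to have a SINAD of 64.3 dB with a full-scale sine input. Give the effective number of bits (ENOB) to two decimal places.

ENOB = (SINAD − 1.76) / 6.02 = (64.3 − 1.76)/6.02 = 10.389.

10.39 bits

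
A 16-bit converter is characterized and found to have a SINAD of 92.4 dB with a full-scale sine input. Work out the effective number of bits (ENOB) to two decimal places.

ENOB = (SINAD − 1.76) / 6.02 = (92.4 − 1.76)/6.02 = 15.056.

15.06 bits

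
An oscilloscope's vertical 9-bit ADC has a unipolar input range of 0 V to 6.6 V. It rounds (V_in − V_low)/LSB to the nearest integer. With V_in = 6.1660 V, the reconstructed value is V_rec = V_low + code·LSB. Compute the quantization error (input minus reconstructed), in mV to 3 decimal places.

Step size: 6.6 V ÷ 2^9 = 12.891 mV.
Scaled input = 478.3321 LSBs, so code = 478.
Code 478 maps back to 0 + 478×0.0128906 V = 6.1617188 V.
V_in − V_rec = 0.00428125 V = 4.281 mV.

4.281 mV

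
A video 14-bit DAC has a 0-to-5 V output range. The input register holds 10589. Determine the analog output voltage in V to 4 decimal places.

3.2315 V

LSB = 5 V / 2^14 = 305.18 µV.
V_out = 0 + 10589 × 0.000305176 V = 3.23151 V.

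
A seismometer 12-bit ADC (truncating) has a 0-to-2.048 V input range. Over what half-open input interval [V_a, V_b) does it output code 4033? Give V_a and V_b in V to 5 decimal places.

LSB = 2.048/2^12 = 0.500 mV.
V_a = V_low + 4033·LSB = 2.0165 V; V_b = V_low + 4034·LSB = 2.017 V.

[2.01650 V, 2.01700 V)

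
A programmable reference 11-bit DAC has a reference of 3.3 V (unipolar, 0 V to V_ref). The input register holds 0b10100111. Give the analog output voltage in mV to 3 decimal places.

LSB = 3.3 V / 2^11 = 1.611 mV.
Code 0b10100111 = 167 decimal.
V_out = 0 + 167 × 0.00161133 V = 0.269092 V.
= 269.092 mV.

269.092 mV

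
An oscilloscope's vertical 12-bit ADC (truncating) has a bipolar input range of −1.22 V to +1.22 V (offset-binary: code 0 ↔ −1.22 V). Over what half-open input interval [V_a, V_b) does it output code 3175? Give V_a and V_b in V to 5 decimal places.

[0.67136 V, 0.67195 V)

LSB = 2.44/2^12 = 0.596 mV.
V_a = V_low + 3175·LSB = 0.671357 V; V_b = V_low + 3176·LSB = 0.671953 V.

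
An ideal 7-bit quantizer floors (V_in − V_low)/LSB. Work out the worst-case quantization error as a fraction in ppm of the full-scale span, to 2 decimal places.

7812.50 ppm

Truncating → worst-case error = 1 LSB = V_FS/2^7, so 1e+06/128 = 7812.5 ppm of full scale.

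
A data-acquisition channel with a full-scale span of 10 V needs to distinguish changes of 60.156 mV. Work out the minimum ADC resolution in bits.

Number of steps required ≥ 10 V / 60.156 mV = 166.23.
Need 2^N ≥ 166.23; 2^7 = 128, 2^8 = 256.
Minimum N = 8.

8 bits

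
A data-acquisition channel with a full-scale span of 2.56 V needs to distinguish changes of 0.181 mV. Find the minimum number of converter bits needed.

Number of steps required ≥ 2.56 V / 0.181 mV = 14143.65.
Need 2^N ≥ 14143.65; 2^13 = 8192, 2^14 = 16384.
Minimum N = 14.

14 bits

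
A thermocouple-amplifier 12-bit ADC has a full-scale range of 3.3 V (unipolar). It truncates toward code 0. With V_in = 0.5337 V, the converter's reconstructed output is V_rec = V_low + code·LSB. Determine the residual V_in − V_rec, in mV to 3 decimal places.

0.350 mV

One LSB is 3.3 V / 4096 = 0.806 mV.
Scaled input = 662.4349 LSBs, so code = 662.
Reconstructed: 0.53334961 V.
V_in − V_rec = 0.000350391 V = 0.350 mV.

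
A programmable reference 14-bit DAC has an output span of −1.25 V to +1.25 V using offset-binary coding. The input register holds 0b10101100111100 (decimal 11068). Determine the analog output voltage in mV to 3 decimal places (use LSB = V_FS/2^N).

LSB = 2.5 V / 2^14 = 152.59 µV.
Code 0b10101100111100 = 11068 decimal.
V_out = (−1.25) + 11068 × 0.000152588 V = 0.438843 V.
= 438.843 mV.

438.843 mV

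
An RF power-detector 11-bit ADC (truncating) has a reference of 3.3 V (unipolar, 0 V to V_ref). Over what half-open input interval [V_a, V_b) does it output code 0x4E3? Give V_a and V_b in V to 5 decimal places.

LSB = 3.3/2^11 = 1.611 mV.
Code 0x4E3 = 1251 decimal.
V_a = V_low + 1251·LSB = 2.01577 V; V_b = V_low + 1252·LSB = 2.01738 V.

[2.01577 V, 2.01738 V)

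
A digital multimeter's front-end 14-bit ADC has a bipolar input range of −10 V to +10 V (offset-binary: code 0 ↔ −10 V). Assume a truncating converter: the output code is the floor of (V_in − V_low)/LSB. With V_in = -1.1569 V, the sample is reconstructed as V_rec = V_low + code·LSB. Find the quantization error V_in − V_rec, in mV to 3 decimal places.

0.327 mV

One LSB is 20 V / 16384 = 1.221 mV.
Scaled input = 7244.2675 LSBs, so code = 7244.
V_rec = (−10) + 7244·0.0012207 = -1.1572266 V.
Difference: 0.000326562 V → 0.327 mV.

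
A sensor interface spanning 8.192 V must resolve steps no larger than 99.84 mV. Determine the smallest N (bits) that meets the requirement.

Number of steps required ≥ 8.192 V / 99.84 mV = 82.05.
Need 2^N ≥ 82.05; 2^6 = 64, 2^7 = 128.
Minimum N = 7.

7 bits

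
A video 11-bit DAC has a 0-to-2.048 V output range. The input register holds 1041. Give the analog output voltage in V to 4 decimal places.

1.0410 V

LSB = 2.048 V / 2^11 = 1.000 mV.
V_out = 0 + 1041 × 0.001 V = 1.041 V.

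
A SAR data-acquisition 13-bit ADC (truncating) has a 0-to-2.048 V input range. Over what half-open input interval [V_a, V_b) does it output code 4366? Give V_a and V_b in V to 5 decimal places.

LSB = 2.048/2^13 = 250.00 µV.
V_a = V_low + 4366·LSB = 1.0915 V; V_b = V_low + 4367·LSB = 1.09175 V.

[1.09150 V, 1.09175 V)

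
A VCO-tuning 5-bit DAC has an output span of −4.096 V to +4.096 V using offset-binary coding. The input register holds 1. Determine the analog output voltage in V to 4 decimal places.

LSB = 8.192 V / 2^5 = 256.000 mV.
V_out = (−4.096) + 1 × 0.256 V = -3.84 V.

-3.8400 V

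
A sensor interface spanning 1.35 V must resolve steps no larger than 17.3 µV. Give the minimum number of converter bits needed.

17 bits

Number of steps required ≥ 1.35 V / 17.3 µV = 78034.68.
Need 2^N ≥ 78034.68; 2^16 = 65536, 2^17 = 131072.
Minimum N = 17.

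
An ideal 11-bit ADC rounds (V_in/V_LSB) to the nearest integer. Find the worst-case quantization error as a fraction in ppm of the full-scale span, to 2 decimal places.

Rounding → worst-case error = ½ LSB = V_FS/2^12, so 1e+06/4096 = 244.141 ppm of full scale.

244.14 ppm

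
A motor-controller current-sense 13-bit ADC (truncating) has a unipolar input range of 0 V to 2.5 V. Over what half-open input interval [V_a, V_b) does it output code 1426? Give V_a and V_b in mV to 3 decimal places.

LSB = 2.5/2^13 = 305.18 µV.
V_a = V_low + 1426·LSB = 0.435181 V; V_b = V_low + 1427·LSB = 0.435486 V.

[435.181 mV, 435.486 mV)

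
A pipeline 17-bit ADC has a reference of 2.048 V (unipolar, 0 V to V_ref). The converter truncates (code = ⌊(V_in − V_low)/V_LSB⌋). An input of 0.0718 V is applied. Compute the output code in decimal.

Full-scale span = 2.048 V; LSB = 2.048/2^17 = 15.62 µV.
(V_in − V_low)/LSB = (0.0718 − 0) / 1.5625e-05 = 4595.200.
Floor → code 4595.

code 4595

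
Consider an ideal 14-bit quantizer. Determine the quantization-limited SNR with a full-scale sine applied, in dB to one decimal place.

86.0 dB

SNR ≈ 6.02·N + 1.76 dB = 6.02·14 + 1.76 = 86.04 dB.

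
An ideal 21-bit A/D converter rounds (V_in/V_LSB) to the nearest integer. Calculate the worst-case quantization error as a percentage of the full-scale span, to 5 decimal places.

0.00002 %

Rounding → worst-case error = ½ LSB = V_FS/2^22, so 100/4194304 = 2.38419e-05 % of full scale.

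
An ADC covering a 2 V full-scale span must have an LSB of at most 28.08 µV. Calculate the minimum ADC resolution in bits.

17 bits

Number of steps required ≥ 2 V / 28.08 µV = 71225.07.
Need 2^N ≥ 71225.07; 2^16 = 65536, 2^17 = 131072.
Minimum N = 17.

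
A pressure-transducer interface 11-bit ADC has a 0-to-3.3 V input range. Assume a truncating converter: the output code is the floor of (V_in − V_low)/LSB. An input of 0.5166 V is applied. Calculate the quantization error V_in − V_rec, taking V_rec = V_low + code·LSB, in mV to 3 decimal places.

Step size: 3.3 V ÷ 2^11 = 1.611 mV.
Scaled input = 320.6051 LSBs, so code = 320.
V_rec = 0 + 320·0.00161133 = 0.515625 V.
Error = 0.5166 − 0.515625 = 0.000975 V = 0.975 mV.

0.975 mV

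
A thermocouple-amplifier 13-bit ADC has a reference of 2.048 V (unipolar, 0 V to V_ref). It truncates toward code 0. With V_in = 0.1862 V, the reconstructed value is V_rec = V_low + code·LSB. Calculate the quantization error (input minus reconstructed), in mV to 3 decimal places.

Step size: 2.048 V ÷ 2^13 = 250.00 µV.
(V_in − V_low)/LSB = (0.1862 − 0)/0.00025 = 744.8000 → code 744 (floor).
Reconstructed: 0.186 V.
Error = 0.1862 − 0.186 = 0.0002 V = 0.200 mV.

0.200 mV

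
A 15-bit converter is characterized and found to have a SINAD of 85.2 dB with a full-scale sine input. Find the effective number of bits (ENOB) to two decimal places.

ENOB = (SINAD − 1.76) / 6.02 = (85.2 − 1.76)/6.02 = 13.860.

13.86 bits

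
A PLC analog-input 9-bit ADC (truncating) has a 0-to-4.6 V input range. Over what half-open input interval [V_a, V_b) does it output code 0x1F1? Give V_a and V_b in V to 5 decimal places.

LSB = 4.6/2^9 = 8.984 mV.
Code 0x1F1 = 497 decimal.
V_a = V_low + 497·LSB = 4.46523 V; V_b = V_low + 498·LSB = 4.47422 V.

[4.46523 V, 4.47422 V)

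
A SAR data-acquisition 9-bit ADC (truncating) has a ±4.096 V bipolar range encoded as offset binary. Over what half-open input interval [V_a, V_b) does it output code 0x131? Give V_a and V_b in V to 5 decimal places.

[0.78400 V, 0.80000 V)

LSB = 8.192/2^9 = 16.000 mV.
Code 0x131 = 305 decimal.
V_a = V_low + 305·LSB = 0.784 V; V_b = V_low + 306·LSB = 0.8 V.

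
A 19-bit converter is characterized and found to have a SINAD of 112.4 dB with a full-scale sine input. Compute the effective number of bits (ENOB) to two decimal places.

18.38 bits

ENOB = (SINAD − 1.76) / 6.02 = (112.4 − 1.76)/6.02 = 18.379.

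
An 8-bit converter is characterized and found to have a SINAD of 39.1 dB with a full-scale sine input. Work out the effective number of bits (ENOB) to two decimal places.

ENOB = (SINAD − 1.76) / 6.02 = (39.1 − 1.76)/6.02 = 6.203.

6.20 bits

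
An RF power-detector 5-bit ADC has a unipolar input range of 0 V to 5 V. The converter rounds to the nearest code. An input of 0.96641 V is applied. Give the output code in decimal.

code 6

Full-scale span = 5 V; LSB = 5/2^5 = 156.250 mV.
(0.96641 − 0) / 0.15625 = 6.185 LSBs.
Round → code 6.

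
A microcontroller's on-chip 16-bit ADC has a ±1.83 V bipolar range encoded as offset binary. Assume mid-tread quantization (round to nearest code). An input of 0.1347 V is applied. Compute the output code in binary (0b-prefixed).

code 0b1000100101101100 (decimal 35180)

LSB = 3.66 V / 65536 = 55.85 µV.
(V_in − V_low)/LSB = (0.1347 − (−1.83)) / 5.58472e-05 = 35179.940.
Round → code 35180.
In binary (0b-prefixed): 0b1000100101101100.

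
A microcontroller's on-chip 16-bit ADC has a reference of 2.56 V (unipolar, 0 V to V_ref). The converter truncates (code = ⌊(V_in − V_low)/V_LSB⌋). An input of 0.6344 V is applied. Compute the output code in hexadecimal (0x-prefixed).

Full-scale span = 2.56 V; LSB = 2.56/2^16 = 39.06 µV.
(V_in − V_low)/LSB = (0.6344 − 0) / 3.90625e-05 = 16240.640.
⌊·⌋(16240.640) = 16240.
In hexadecimal (0x-prefixed): 0x3F70.

code 0x3F70 (decimal 16240)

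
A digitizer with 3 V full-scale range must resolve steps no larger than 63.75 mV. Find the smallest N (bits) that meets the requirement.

6 bits

Number of steps required ≥ 3 V / 63.75 mV = 47.06.
Need 2^N ≥ 47.06; 2^5 = 32, 2^6 = 64.
Minimum N = 6.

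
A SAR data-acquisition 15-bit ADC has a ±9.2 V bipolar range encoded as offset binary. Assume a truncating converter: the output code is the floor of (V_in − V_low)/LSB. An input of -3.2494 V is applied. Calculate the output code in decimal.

code 10597

Full-scale span = 18.4 V; LSB = 18.4/2^15 = 0.562 mV.
(V_in − V_low)/LSB = (-3.2494 − (−9.2)) / 0.000561523 = 10597.242.
⌊·⌋(10597.242) = 10597.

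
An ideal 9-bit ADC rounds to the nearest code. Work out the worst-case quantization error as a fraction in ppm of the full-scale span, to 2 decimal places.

976.56 ppm

Rounding → worst-case error = ½ LSB = V_FS/2^10, so 1e+06/1024 = 976.562 ppm of full scale.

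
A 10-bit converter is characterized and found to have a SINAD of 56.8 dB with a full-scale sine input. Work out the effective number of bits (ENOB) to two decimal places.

ENOB = (SINAD − 1.76) / 6.02 = (56.8 − 1.76)/6.02 = 9.143.

9.14 bits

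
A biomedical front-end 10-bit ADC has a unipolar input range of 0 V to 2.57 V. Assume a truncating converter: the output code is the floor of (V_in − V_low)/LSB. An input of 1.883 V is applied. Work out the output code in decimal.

code 750

LSB = 2.57 V / 1024 = 2.510 mV.
(1.883 − 0) / 0.00250977 = 750.269 LSBs.
⌊·⌋(750.269) = 750.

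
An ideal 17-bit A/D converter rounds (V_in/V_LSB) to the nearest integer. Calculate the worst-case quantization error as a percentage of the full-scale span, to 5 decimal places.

0.00038 %

Rounding → worst-case error = ½ LSB = V_FS/2^18, so 100/262144 = 0.00038147 % of full scale.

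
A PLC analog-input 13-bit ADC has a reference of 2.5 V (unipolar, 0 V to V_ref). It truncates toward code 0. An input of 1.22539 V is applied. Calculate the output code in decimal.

code 4015

LSB = 2.5 V / 8192 = 305.18 µV.
(V_in − V_low)/LSB = (1.22539 − 0) / 0.000305176 = 4015.358.
⌊·⌋(4015.358) = 4015.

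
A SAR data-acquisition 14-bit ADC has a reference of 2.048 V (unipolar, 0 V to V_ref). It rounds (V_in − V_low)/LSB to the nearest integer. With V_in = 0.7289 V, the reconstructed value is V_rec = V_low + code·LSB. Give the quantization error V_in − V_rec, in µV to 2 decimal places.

25.00 µV

LSB = 2.048/2^14 = 125.00 µV.
(V_in − V_low)/LSB = (0.7289 − 0)/0.000125 = 5831.2000 → code 5831 (round).
V_rec = 0 + 5831·0.000125 = 0.728875 V.
Error = 0.7289 − 0.728875 = 2.5e-05 V = 25.00 µV.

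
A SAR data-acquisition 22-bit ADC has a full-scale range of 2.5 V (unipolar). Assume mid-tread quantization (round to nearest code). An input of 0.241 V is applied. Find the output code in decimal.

code 404331

LSB = 2.5 V / 4194304 = 0.60 µV.
Input sits at 404330.906 steps above V_low.
round(404330.906) = 404331.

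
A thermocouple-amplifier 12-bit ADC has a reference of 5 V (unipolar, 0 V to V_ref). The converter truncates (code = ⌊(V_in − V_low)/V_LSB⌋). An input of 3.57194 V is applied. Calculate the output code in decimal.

code 2926

Full-scale span = 5 V; LSB = 5/2^12 = 1.221 mV.
(3.57194 − 0) / 0.0012207 = 2926.133 LSBs.
⌊·⌋(2926.133) = 2926.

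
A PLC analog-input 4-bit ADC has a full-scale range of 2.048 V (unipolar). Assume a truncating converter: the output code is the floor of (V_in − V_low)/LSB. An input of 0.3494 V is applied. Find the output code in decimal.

code 2

With 16 levels over 2.048 V, one step is 128.000 mV.
Input sits at 2.730 steps above V_low.
Floor → code 2.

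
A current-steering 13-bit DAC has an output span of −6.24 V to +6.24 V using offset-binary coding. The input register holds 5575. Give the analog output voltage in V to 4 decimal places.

LSB = 12.48 V / 2^13 = 1.523 mV.
V_out = (−6.24) + 5575 × 0.00152344 V = 2.25316 V.

2.2532 V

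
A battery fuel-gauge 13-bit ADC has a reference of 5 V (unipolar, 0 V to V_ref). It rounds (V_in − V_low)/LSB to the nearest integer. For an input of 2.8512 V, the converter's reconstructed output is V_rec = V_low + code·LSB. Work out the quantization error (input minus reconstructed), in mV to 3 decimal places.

0.248 mV

One LSB is 5 V / 8192 = 0.610 mV.
Scaled input = 4671.4061 LSBs, so code = 4671.
V_rec = 0 + 4671·0.000610352 = 2.8509521 V.
V_in − V_rec = 0.000247852 V = 0.248 mV.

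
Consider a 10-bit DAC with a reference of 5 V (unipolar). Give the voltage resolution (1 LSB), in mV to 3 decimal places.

4.883 mV

Full-scale span = 5 V.
LSB = 5 / 2^10 = 5 / 1024 = 0.00488281 V = 4.883 mV.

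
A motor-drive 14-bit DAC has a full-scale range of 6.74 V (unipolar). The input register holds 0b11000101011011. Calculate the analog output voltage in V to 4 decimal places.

5.1977 V

LSB = 6.74 V / 2^14 = 411.38 µV.
Code 0b11000101011011 = 12635 decimal.
V_out = 0 + 12635 × 0.000411377 V = 5.19775 V.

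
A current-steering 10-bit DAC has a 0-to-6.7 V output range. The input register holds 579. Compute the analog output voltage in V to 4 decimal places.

3.7884 V

LSB = 6.7 V / 2^10 = 6.543 mV.
V_out = 0 + 579 × 0.00654297 V = 3.78838 V.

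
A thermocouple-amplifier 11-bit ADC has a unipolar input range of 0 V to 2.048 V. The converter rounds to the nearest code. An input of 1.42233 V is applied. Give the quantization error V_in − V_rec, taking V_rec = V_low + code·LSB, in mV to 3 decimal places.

0.330 mV

Step size: 2.048 V ÷ 2^11 = 1.000 mV.
(V_in − V_low)/LSB = (1.42233 − 0)/0.001 = 1422.3300 → code 1422 (round).
Code 1422 maps back to 0 + 1422×0.001 V = 1.422 V.
Error = 1.42233 − 1.422 = 0.00033 V = 0.330 mV.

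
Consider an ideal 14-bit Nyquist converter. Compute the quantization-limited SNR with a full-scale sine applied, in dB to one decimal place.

86.0 dB

SNR ≈ 6.02·N + 1.76 dB = 6.02·14 + 1.76 = 86.04 dB.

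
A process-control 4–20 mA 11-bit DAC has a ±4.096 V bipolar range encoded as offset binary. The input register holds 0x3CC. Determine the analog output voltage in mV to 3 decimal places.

LSB = 8.192 V / 2^11 = 4.000 mV.
Code 0x3CC = 972 decimal.
V_out = (−4.096) + 972 × 0.004 V = -0.208 V.
= -208.000 mV.

-208.000 mV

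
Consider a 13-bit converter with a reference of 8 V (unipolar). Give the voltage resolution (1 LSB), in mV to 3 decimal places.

Full-scale span = 8 V.
LSB = 8 / 2^13 = 8 / 8192 = 0.000976562 V = 0.977 mV.

0.977 mV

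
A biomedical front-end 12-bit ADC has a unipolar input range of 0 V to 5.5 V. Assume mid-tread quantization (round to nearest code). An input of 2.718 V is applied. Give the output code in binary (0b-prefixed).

code 0b11111101000 (decimal 2024)

Full-scale span = 5.5 V; LSB = 5.5/2^12 = 1.343 mV.
Input sits at 2024.169 steps above V_low.
round(2024.169) = 2024.
In binary (0b-prefixed): 0b11111101000.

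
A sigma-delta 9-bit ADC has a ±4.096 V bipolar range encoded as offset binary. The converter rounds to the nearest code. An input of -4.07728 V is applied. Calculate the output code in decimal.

With 512 levels over 8.192 V, one step is 16.000 mV.
(-4.07728 − (−4.096)) / 0.016 = 1.170 LSBs.
round(1.170) = 1.

code 1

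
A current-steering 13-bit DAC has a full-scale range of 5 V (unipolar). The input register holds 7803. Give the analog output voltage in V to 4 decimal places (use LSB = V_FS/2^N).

4.7626 V

LSB = 5 V / 2^13 = 0.610 mV.
V_out = 0 + 7803 × 0.000610352 V = 4.76257 V.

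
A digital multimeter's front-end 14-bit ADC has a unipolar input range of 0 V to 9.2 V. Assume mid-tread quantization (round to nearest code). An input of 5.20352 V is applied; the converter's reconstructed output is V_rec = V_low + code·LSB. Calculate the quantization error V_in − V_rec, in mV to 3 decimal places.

-0.118 mV

One LSB is 9.2 V / 16384 = 0.562 mV.
(V_in − V_low)/LSB = (5.20352 − 0)/0.000561523 = 9266.7904 → code 9267 (round).
Code 9267 maps back to 0 + 9267×0.000561523 V = 5.2036377 V.
Error = 5.20352 − 5.2036377 = -0.000117695 V = -0.118 mV.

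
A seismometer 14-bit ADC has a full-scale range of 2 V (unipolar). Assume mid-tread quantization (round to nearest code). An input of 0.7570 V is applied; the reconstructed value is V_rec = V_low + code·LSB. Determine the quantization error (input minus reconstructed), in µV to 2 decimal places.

Step size: 2 V ÷ 2^14 = 122.07 µV.
(V_in − V_low)/LSB = (0.7570 − 0)/0.00012207 = 6201.3440 → code 6201 (round).
V_rec = 0 + 6201·0.00012207 = 0.75695801 V.
Error = 0.7570 − 0.75695801 = 4.19922e-05 V = 41.99 µV.

41.99 µV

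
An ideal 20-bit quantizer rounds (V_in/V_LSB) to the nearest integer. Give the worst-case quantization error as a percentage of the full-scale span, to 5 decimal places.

0.00005 %

Rounding → worst-case error = ½ LSB = V_FS/2^21, so 100/2097152 = 4.76837e-05 % of full scale.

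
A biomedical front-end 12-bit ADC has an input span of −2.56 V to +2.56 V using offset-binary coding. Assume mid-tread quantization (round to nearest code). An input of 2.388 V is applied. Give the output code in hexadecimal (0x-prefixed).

LSB = 5.12 V / 4096 = 1.250 mV.
(V_in − V_low)/LSB = (2.388 − (−2.56)) / 0.00125 = 3958.400.
So the output code is 3958.
In hexadecimal (0x-prefixed): 0xF76.

code 0xF76 (decimal 3958)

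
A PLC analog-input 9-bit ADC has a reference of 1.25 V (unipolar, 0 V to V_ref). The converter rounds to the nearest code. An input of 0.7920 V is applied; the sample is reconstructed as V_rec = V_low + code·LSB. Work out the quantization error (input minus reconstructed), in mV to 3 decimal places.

LSB = 1.25/2^9 = 2.441 mV.
(V_in − V_low)/LSB = (0.7920 − 0)/0.00244141 = 324.4032 → code 324 (round).
V_rec = 0 + 324·0.00244141 = 0.79101562 V.
Error = 0.7920 − 0.79101562 = 0.000984375 V = 0.984 mV.

0.984 mV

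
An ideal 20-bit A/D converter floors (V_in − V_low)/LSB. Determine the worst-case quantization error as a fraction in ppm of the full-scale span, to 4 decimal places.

Truncating → worst-case error = 1 LSB = V_FS/2^20, so 1e+06/1048576 = 0.953674 ppm of full scale.

0.9537 ppm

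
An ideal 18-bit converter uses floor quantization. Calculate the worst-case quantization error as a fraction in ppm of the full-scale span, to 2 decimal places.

3.81 ppm

Truncating → worst-case error = 1 LSB = V_FS/2^18, so 1e+06/262144 = 3.8147 ppm of full scale.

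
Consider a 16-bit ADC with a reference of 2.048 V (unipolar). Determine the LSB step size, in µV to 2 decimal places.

31.25 µV

Full-scale span = 2.048 V.
LSB = 2.048 / 2^16 = 2.048 / 65536 = 3.125e-05 V = 31.25 µV.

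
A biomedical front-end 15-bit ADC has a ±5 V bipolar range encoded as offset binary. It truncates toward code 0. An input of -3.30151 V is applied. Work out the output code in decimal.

code 5565

With 32768 levels over 10 V, one step is 305.18 µV.
(-3.30151 − (−5)) / 0.000305176 = 5565.612 LSBs.
So the output code is 5565.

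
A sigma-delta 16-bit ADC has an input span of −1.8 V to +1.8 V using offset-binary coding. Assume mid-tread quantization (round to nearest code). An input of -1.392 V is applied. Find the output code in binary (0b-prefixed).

code 0b1110100000011 (decimal 7427)

LSB = 3.6 V / 65536 = 54.93 µV.
Input sits at 7427.413 steps above V_low.
So the output code is 7427.
In binary (0b-prefixed): 0b1110100000011.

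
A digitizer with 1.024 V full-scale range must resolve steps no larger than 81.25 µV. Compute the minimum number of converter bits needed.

14 bits

Number of steps required ≥ 1.024 V / 81.25 µV = 12603.08.
Need 2^N ≥ 12603.08; 2^13 = 8192, 2^14 = 16384.
Minimum N = 14.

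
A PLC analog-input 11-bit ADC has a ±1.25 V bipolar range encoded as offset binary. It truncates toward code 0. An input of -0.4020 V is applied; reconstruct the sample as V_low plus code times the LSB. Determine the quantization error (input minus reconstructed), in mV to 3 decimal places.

0.832 mV

Step size: 2.5 V ÷ 2^11 = 1.221 mV.
(V_in − V_low)/LSB = (-0.4020 − (−1.25))/0.0012207 = 694.6816 → code 694 (floor).
V_rec = (−1.25) + 694·0.0012207 = -0.40283203 V.
Error = -0.4020 − (−0.40283203) = 0.000832031 V = 0.832 mV.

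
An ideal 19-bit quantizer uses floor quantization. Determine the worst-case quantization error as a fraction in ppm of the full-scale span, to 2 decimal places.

1.91 ppm

Truncating → worst-case error = 1 LSB = V_FS/2^19, so 1e+06/524288 = 1.90735 ppm of full scale.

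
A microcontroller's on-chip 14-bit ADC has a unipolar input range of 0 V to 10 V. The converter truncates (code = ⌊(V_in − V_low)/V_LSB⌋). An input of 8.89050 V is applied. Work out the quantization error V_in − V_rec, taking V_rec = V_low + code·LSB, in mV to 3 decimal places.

Step size: 10 V ÷ 2^14 = 0.610 mV.
(V_in − V_low)/LSB = (8.89050 − 0)/0.000610352 = 14566.1952 → code 14566 (floor).
Reconstructed: 8.8903809 V.
Error = 8.89050 − 8.8903809 = 0.000119141 V = 0.119 mV.

0.119 mV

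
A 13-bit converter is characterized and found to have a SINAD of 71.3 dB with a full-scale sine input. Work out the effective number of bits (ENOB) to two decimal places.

ENOB = (SINAD − 1.76) / 6.02 = (71.3 − 1.76)/6.02 = 11.551.

11.55 bits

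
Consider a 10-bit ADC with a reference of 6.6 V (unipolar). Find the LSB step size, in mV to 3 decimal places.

Full-scale span = 6.6 V.
LSB = 6.6 / 2^10 = 6.6 / 1024 = 0.00644531 V = 6.445 mV.

6.445 mV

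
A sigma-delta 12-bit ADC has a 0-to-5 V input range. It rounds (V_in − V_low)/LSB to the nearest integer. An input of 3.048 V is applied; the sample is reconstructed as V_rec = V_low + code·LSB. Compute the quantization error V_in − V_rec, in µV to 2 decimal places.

-95.70 µV

LSB = 5/2^12 = 1.221 mV.
(V_in − V_low)/LSB = (3.048 − 0)/0.0012207 = 2496.9216 → code 2497 (round).
Code 2497 maps back to 0 + 2497×0.0012207 V = 3.0480957 V.
Error = 3.048 − 3.0480957 = -9.57031e-05 V = -95.70 µV.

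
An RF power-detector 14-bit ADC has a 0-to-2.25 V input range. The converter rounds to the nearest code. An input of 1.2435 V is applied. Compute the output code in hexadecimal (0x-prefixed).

code 0x235F (decimal 9055)

LSB = 2.25 V / 16384 = 137.33 µV.
(1.2435 − 0) / 0.000137329 = 9054.891 LSBs.
So the output code is 9055.
In hexadecimal (0x-prefixed): 0x235F.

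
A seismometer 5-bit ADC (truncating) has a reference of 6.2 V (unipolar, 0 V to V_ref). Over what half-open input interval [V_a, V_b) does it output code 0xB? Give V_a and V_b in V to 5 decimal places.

[2.13125 V, 2.32500 V)

LSB = 6.2/2^5 = 193.750 mV.
Code 0xB = 11 decimal.
V_a = V_low + 11·LSB = 2.13125 V; V_b = V_low + 12·LSB = 2.325 V.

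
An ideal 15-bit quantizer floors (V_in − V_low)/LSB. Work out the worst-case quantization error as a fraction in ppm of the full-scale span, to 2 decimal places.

Truncating → worst-case error = 1 LSB = V_FS/2^15, so 1e+06/32768 = 30.5176 ppm of full scale.

30.52 ppm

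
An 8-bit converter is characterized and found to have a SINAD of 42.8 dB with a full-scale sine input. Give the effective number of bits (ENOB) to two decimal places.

6.82 bits

ENOB = (SINAD − 1.76) / 6.02 = (42.8 − 1.76)/6.02 = 6.817.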